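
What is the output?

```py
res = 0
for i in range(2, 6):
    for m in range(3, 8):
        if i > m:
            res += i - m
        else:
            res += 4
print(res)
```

i=2,m=3: not 2>3, res = 0+4 = 4
i=2,m=4: not 2>4, res = 4+4 = 8
i=2,m=5: not 2>5, res = 8+4 = 12
i=2,m=6: not 2>6, res = 12+4 = 16
i=2,m=7: not 2>7, res = 16+4 = 20
i=3,m=3: not 3>3, res = 20+4 = 24
i=3,m=4: not 3>4, res = 24+4 = 28
i=3,m=5: not 3>5, res = 28+4 = 32
i=3,m=6: not 3>6, res = 32+4 = 36
i=3,m=7: not 3>7, res = 36+4 = 40
i=4,m=3: 4>3, res = 40+1 = 41
i=4,m=4: not 4>4, res = 41+4 = 45
i=4,m=5: not 4>5, res = 45+4 = 49
i=4,m=6: not 4>6, res = 49+4 = 53
i=4,m=7: not 4>7, res = 53+4 = 57
i=5,m=3: 5>3, res = 57+2 = 59
i=5,m=4: 5>4, res = 59+1 = 60
i=5,m=5: not 5>5, res = 60+4 = 64
i=5,m=6: not 5>6, res = 64+4 = 68
i=5,m=7: not 5>7, res = 68+4 = 72

72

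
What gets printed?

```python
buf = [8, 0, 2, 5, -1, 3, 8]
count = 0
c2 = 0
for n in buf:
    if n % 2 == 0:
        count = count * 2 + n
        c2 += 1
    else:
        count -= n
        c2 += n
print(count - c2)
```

51

n=8: even, count = 0*2+8 = 8; c2=1
n=0: even, count = 8*2+0 = 16; c2=2
n=2: even, count = 16*2+2 = 34; c2=3
n=5: not even, count = 34-5 = 29; c2=8
n=-1: not even, count = 29-(-1) = 30; c2=7
n=3: not even, count = 30-3 = 27; c2=10
n=8: even, count = 27*2+8 = 62; c2=11
count-c2 = 62-11 = 51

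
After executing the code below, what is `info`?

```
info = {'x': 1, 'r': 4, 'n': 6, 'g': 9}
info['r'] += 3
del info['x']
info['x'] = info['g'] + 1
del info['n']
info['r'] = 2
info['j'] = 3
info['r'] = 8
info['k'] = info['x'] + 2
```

{'r': 8, 'g': 9, 'x': 10, 'j': 3, 'k': 12}

info['r'] = 4+3 = 7 → {'x': 1, 'r': 7, 'n': 6, 'g': 9}
del 'x' → {'r': 7, 'n': 6, 'g': 9}
info['x'] = info['g']+1 = 10 → {'r': 7, 'n': 6, 'g': 9, 'x': 10}
del 'n' → {'r': 7, 'g': 9, 'x': 10}
info['r'] = 2 → {'r': 2, 'g': 9, 'x': 10}
info['j'] = 3 → {'r': 2, 'g': 9, 'x': 10, 'j': 3}
info['r'] = 8 → {'r': 8, 'g': 9, 'x': 10, 'j': 3}
info['k'] = info['x']+2 = 12 → {'r': 8, 'g': 9, 'x': 10, 'j': 3, 'k': 12}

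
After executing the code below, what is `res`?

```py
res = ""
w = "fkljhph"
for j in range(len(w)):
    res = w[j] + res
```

'hphjlkf'

j=0: prepend 'f' → 'f'
j=1: prepend 'k' → 'kf'
j=2: prepend 'l' → 'lkf'
j=3: prepend 'j' → 'jlkf'
j=4: prepend 'h' → 'hjlkf'
j=5: prepend 'p' → 'phjlkf'
j=6: prepend 'h' → 'hphjlkf'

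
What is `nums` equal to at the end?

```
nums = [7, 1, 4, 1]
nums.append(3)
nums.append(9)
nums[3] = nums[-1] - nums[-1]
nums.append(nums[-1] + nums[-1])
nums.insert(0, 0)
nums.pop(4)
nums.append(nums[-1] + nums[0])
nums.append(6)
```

[0, 7, 1, 4, 3, 9, 18, 18, 6]

append 3 → [7, 1, 4, 1, 3]
append 9 → [7, 1, 4, 1, 3, 9]
nums[3] = nums[-1]-nums[-1] = 9-9 = 0 → [7, 1, 4, 0, 3, 9]
append nums[-1]+nums[-1] = 9+9 = 18 → [7, 1, 4, 0, 3, 9, 18]
insert 0 at 0 → [0, 7, 1, 4, 0, 3, 9, 18]
pop(4) removes 0 → [0, 7, 1, 4, 3, 9, 18]
append nums[-1]+nums[0] = 18+0 = 18 → [0, 7, 1, 4, 3, 9, 18, 18]
append 6 → [0, 7, 1, 4, 3, 9, 18, 18, 6]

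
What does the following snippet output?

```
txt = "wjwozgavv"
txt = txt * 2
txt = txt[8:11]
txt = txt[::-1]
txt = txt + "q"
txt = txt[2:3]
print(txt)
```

v

repeat ×2 → 'wjwozgavvwjwozgavv'
slice [8:11] → 'vwj'
reverse → 'jwv'
+ 'q' → 'jwvq'
slice [2:3] → 'v'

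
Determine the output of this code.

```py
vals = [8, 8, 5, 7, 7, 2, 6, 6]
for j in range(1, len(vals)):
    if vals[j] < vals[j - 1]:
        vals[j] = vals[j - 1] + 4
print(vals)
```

j=1: 8>=8, unchanged → [8, 8, 5, 7, 7, 2, 6, 6]
j=2: 5<8, vals[2] = 8+4 = 12 → [8, 8, 12, 7, 7, 2, 6, 6]
j=3: 7<12, vals[3] = 12+4 = 16 → [8, 8, 12, 16, 7, 2, 6, 6]
j=4: 7<16, vals[4] = 16+4 = 20 → [8, 8, 12, 16, 20, 2, 6, 6]
j=5: 2<20, vals[5] = 20+4 = 24 → [8, 8, 12, 16, 20, 24, 6, 6]
j=6: 6<24, vals[6] = 24+4 = 28 → [8, 8, 12, 16, 20, 24, 28, 6]
j=7: 6<28, vals[7] = 28+4 = 32 → [8, 8, 12, 16, 20, 24, 28, 32]

[8, 8, 12, 16, 20, 24, 28, 32]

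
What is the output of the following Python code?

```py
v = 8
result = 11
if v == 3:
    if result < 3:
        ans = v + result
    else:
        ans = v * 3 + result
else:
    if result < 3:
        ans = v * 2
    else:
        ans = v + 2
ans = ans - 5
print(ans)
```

v=8, result=11
v == 3 is False; result < 3 is False
→ ans = v + 2 = 10
ans = 10-5 = 5

5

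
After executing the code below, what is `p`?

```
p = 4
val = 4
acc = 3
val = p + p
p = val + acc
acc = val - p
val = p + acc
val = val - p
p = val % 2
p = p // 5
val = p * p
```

val = 4+4 = 8
p = 8+3 = 11
acc = 8-11 = -3
val = 11+(-3) = 8
val = 8-11 = -3
p = (-3)%2 = 1
p = 1//5 = 0
val = 0*0 = 0

0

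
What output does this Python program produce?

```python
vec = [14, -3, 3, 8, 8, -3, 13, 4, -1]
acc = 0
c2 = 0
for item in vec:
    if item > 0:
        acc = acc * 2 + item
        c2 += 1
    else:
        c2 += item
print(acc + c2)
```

item=14: >0, acc = 0*2+14 = 14; c2=1
item=-3: not >0; c2=-2
item=3: >0, acc = 14*2+3 = 31; c2=-1
item=8: >0, acc = 31*2+8 = 70; c2=0
item=8: >0, acc = 70*2+8 = 148; c2=1
item=-3: not >0; c2=-2
item=13: >0, acc = 148*2+13 = 309; c2=-1
item=4: >0, acc = 309*2+4 = 622; c2=0
item=-1: not >0; c2=-1
acc+c2 = 622+(-1) = 621

621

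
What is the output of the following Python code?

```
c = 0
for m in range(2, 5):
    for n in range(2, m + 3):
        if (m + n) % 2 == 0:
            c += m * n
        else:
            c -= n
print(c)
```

67

m=2,n=2: even sum, c = 0+4 = 4
m=2,n=3: odd sum, c = 4-3 = 1
m=2,n=4: even sum, c = 1+8 = 9
m=3,n=2: odd sum, c = 9-2 = 7
m=3,n=3: even sum, c = 7+9 = 16
m=3,n=4: odd sum, c = 16-4 = 12
m=3,n=5: even sum, c = 12+15 = 27
m=4,n=2: even sum, c = 27+8 = 35
m=4,n=3: odd sum, c = 35-3 = 32
m=4,n=4: even sum, c = 32+16 = 48
m=4,n=5: odd sum, c = 48-5 = 43
m=4,n=6: even sum, c = 43+24 = 67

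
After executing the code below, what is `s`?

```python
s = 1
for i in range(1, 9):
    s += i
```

i=1: s = 1+1 = 2
i=2: s = 2+2 = 4
i=3: s = 4+3 = 7
i=4: s = 7+4 = 11
i=5: s = 11+5 = 16
i=6: s = 16+6 = 22
i=7: s = 22+7 = 29
i=8: s = 29+8 = 37

37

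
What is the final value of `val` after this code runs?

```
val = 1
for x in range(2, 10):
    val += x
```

45

x=2: val = 1+2 = 3
x=3: val = 3+3 = 6
x=4: val = 6+4 = 10
x=5: val = 10+5 = 15
x=6: val = 15+6 = 21
x=7: val = 21+7 = 28
x=8: val = 28+8 = 36
x=9: val = 36+9 = 45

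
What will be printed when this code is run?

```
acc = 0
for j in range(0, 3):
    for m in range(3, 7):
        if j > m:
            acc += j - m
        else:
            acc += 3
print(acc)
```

36

j=0,m=3: not 0>3, acc = 0+3 = 3
j=0,m=4: not 0>4, acc = 3+3 = 6
j=0,m=5: not 0>5, acc = 6+3 = 9
j=0,m=6: not 0>6, acc = 9+3 = 12
j=1,m=3: not 1>3, acc = 12+3 = 15
j=1,m=4: not 1>4, acc = 15+3 = 18
j=1,m=5: not 1>5, acc = 18+3 = 21
j=1,m=6: not 1>6, acc = 21+3 = 24
j=2,m=3: not 2>3, acc = 24+3 = 27
j=2,m=4: not 2>4, acc = 27+3 = 30
j=2,m=5: not 2>5, acc = 30+3 = 33
j=2,m=6: not 2>6, acc = 33+3 = 36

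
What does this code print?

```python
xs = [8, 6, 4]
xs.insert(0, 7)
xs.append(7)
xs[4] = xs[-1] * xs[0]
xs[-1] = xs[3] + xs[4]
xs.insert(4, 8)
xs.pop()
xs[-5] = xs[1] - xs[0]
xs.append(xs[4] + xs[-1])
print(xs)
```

[1, 8, 6, 4, 8, 16]

insert 7 at 0 → [7, 8, 6, 4]
append 7 → [7, 8, 6, 4, 7]
xs[4] = xs[-1]*xs[0] = 7*7 = 49 → [7, 8, 6, 4, 49]
xs[-1] = xs[3]+xs[4] = 4+49 = 53 → [7, 8, 6, 4, 53]
insert 8 at 4 → [7, 8, 6, 4, 8, 53]
pop() removes 53 → [7, 8, 6, 4, 8]
xs[-5] = xs[1]-xs[0] = 8-7 = 1 → [1, 8, 6, 4, 8]
append xs[4]+xs[-1] = 8+8 = 16 → [1, 8, 6, 4, 8, 16]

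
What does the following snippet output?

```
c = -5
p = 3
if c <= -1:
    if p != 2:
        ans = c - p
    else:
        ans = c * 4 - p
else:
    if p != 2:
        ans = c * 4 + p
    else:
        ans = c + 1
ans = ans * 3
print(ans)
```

-24

c=-5, p=3
c <= -1 is True; p != 2 is True
→ ans = c - p = -8
ans = (-8)*3 = -24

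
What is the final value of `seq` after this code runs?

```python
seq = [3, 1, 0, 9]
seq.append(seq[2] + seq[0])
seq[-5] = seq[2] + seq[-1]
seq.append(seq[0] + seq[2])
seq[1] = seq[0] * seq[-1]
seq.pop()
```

[3, 9, 0, 9, 3]

append seq[2]+seq[0] = 0+3 = 3 → [3, 1, 0, 9, 3]
seq[-5] = seq[2]+seq[-1] = 0+3 = 3 → [3, 1, 0, 9, 3]
append seq[0]+seq[2] = 3+0 = 3 → [3, 1, 0, 9, 3, 3]
seq[1] = seq[0]*seq[-1] = 3*3 = 9 → [3, 9, 0, 9, 3, 3]
pop() removes 3 → [3, 9, 0, 9, 3]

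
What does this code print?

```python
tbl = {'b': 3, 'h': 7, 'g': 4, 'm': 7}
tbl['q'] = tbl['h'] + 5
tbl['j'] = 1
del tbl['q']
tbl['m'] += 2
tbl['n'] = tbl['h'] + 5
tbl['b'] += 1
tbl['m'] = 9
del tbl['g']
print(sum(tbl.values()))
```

tbl['q'] = tbl['h']+5 = 12 → {'b': 3, 'h': 7, 'g': 4, 'm': 7, 'q': 12}
tbl['j'] = 1 → {'b': 3, 'h': 7, 'g': 4, 'm': 7, 'q': 12, 'j': 1}
del 'q' → {'b': 3, 'h': 7, 'g': 4, 'm': 7, 'j': 1}
tbl['m'] = 7+2 = 9 → {'b': 3, 'h': 7, 'g': 4, 'm': 9, 'j': 1}
tbl['n'] = tbl['h']+5 = 12 → {'b': 3, 'h': 7, 'g': 4, 'm': 9, 'j': 1, 'n': 12}
tbl['b'] = 3+1 = 4 → {'b': 4, 'h': 7, 'g': 4, 'm': 9, 'j': 1, 'n': 12}
tbl['m'] = 9 → {'b': 4, 'h': 7, 'g': 4, 'm': 9, 'j': 1, 'n': 12}
del 'g' → {'b': 4, 'h': 7, 'm': 9, 'j': 1, 'n': 12}
sum of values = 33

33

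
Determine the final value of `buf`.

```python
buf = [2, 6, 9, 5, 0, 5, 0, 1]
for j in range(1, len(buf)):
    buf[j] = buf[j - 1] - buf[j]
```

j=1: buf[1] = 2-6 = -4 → [2, -4, 9, 5, 0, 5, 0, 1]
j=2: buf[2] = (-4)-9 = -13 → [2, -4, -13, 5, 0, 5, 0, 1]
j=3: buf[3] = (-13)-5 = -18 → [2, -4, -13, -18, 0, 5, 0, 1]
j=4: buf[4] = (-18)-0 = -18 → [2, -4, -13, -18, -18, 5, 0, 1]
j=5: buf[5] = (-18)-5 = -23 → [2, -4, -13, -18, -18, -23, 0, 1]
j=6: buf[6] = (-23)-0 = -23 → [2, -4, -13, -18, -18, -23, -23, 1]
j=7: buf[7] = (-23)-1 = -24 → [2, -4, -13, -18, -18, -23, -23, -24]

[2, -4, -13, -18, -18, -23, -23, -24]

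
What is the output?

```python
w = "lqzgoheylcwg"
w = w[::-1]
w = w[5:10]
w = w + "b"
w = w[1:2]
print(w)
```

reverse → 'gwclyehogzql'
slice [5:10] → 'ehogz'
+ 'b' → 'ehogzb'
slice [1:2] → 'h'

h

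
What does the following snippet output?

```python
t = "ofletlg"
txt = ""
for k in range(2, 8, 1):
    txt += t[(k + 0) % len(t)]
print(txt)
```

letlgo

k=2: add t[2]='l' → 'l'
k=3: add t[3]='e' → 'le'
k=4: add t[4]='t' → 'let'
k=5: add t[5]='l' → 'letl'
k=6: add t[6]='g' → 'letlg'
k=7: add t[0]='o' → 'letlgo'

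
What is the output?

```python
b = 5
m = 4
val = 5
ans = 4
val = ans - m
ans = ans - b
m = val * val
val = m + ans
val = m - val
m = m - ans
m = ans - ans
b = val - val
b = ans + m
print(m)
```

val = 4-4 = 0
ans = 4-5 = -1
m = 0*0 = 0
val = 0+(-1) = -1
val = 0-(-1) = 1
m = 0-(-1) = 1
m = (-1)-(-1) = 0
b = 1-1 = 0
b = (-1)+0 = -1

0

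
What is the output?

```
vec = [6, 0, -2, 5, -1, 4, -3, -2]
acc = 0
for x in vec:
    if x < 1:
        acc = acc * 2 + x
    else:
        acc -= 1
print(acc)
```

-72

x=6: not <1, acc = 0-1 = -1
x=0: <1, acc = (-1)*2+0 = -2
x=-2: <1, acc = (-2)*2+(-2) = -6
x=5: not <1, acc = (-6)-1 = -7
x=-1: <1, acc = (-7)*2+(-1) = -15
x=4: not <1, acc = (-15)-1 = -16
x=-3: <1, acc = (-16)*2+(-3) = -35
x=-2: <1, acc = (-35)*2+(-2) = -72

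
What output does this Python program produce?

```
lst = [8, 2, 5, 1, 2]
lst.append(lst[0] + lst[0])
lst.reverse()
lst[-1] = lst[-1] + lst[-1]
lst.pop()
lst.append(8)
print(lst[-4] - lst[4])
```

-1

append lst[0]+lst[0] = 8+8 = 16 → [8, 2, 5, 1, 2, 16]
reverse → [16, 2, 1, 5, 2, 8]
lst[-1] = lst[-1]+lst[-1] = 8+8 = 16 → [16, 2, 1, 5, 2, 16]
pop() removes 16 → [16, 2, 1, 5, 2]
append 8 → [16, 2, 1, 5, 2, 8]
lst[-4]-lst[4] = 1-2 = -1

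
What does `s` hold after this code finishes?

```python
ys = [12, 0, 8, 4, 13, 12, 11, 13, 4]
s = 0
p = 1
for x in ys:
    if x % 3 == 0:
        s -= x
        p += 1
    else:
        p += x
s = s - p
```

x=12: %3==0, s = 0-12 = -12; p=2
x=0: %3==0, s = (-12)-0 = -12; p=3
x=8: not %3==0; p=11
x=4: not %3==0; p=15
x=13: not %3==0; p=28
x=12: %3==0, s = (-12)-12 = -24; p=29
x=11: not %3==0; p=40
x=13: not %3==0; p=53
x=4: not %3==0; p=57
s-p = (-24)-57 = -81

-81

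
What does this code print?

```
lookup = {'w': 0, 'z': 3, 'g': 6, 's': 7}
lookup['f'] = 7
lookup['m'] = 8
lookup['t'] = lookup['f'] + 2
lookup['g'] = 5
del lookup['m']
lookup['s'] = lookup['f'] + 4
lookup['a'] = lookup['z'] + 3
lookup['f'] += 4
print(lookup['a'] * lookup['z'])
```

lookup['f'] = 7 → {'w': 0, 'z': 3, 'g': 6, 's': 7, 'f': 7}
lookup['m'] = 8 → {'w': 0, 'z': 3, 'g': 6, 's': 7, 'f': 7, 'm': 8}
lookup['t'] = lookup['f']+2 = 9 → {'w': 0, 'z': 3, 'g': 6, 's': 7, 'f': 7, 'm': 8, 't': 9}
lookup['g'] = 5 → {'w': 0, 'z': 3, 'g': 5, 's': 7, 'f': 7, 'm': 8, 't': 9}
del 'm' → {'w': 0, 'z': 3, 'g': 5, 's': 7, 'f': 7, 't': 9}
lookup['s'] = lookup['f']+4 = 11 → {'w': 0, 'z': 3, 'g': 5, 's': 11, 'f': 7, 't': 9}
lookup['a'] = lookup['z']+3 = 6 → {'w': 0, 'z': 3, 'g': 5, 's': 11, 'f': 7, 't': 9, 'a': 6}
lookup['f'] = 7+4 = 11 → {'w': 0, 'z': 3, 'g': 5, 's': 11, 'f': 11, 't': 9, 'a': 6}
lookup['a']*lookup['z'] = 6*3 = 18

18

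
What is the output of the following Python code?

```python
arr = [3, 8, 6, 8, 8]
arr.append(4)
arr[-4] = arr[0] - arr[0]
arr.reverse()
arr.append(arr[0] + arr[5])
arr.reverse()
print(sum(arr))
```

append 4 → [3, 8, 6, 8, 8, 4]
arr[-4] = arr[0]-arr[0] = 3-3 = 0 → [3, 8, 0, 8, 8, 4]
reverse → [4, 8, 8, 0, 8, 3]
append arr[0]+arr[5] = 4+3 = 7 → [4, 8, 8, 0, 8, 3, 7]
reverse → [7, 3, 8, 0, 8, 8, 4]
sum = 38

38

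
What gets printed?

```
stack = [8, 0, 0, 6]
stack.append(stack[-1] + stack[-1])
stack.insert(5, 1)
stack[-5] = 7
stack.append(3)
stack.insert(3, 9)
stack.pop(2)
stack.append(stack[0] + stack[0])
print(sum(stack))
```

append stack[-1]+stack[-1] = 6+6 = 12 → [8, 0, 0, 6, 12]
insert 1 at 5 → [8, 0, 0, 6, 12, 1]
stack[-5] = 7 → [8, 7, 0, 6, 12, 1]
append 3 → [8, 7, 0, 6, 12, 1, 3]
insert 9 at 3 → [8, 7, 0, 9, 6, 12, 1, 3]
pop(2) removes 0 → [8, 7, 9, 6, 12, 1, 3]
append stack[0]+stack[0] = 8+8 = 16 → [8, 7, 9, 6, 12, 1, 3, 16]
sum = 62

62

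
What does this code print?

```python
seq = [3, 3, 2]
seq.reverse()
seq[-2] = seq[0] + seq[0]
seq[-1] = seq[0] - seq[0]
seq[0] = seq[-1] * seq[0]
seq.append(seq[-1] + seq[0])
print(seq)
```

reverse → [2, 3, 3]
seq[-2] = seq[0]+seq[0] = 2+2 = 4 → [2, 4, 3]
seq[-1] = seq[0]-seq[0] = 2-2 = 0 → [2, 4, 0]
seq[0] = seq[-1]*seq[0] = 0*2 = 0 → [0, 4, 0]
append seq[-1]+seq[0] = 0+0 = 0 → [0, 4, 0, 0]

[0, 4, 0, 0]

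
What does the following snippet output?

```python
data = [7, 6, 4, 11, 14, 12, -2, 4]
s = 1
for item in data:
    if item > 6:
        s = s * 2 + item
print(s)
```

item=7: >6, s = 1*2+7 = 9
item=6: not >6
item=4: not >6
item=11: >6, s = 9*2+11 = 29
item=14: >6, s = 29*2+14 = 72
item=12: >6, s = 72*2+12 = 156
item=-2: not >6
item=4: not >6

156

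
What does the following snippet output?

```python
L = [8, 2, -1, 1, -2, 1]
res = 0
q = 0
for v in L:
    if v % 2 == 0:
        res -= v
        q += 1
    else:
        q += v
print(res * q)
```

v=8: even, res = 0-8 = -8; q=1
v=2: even, res = (-8)-2 = -10; q=2
v=-1: not even; q=1
v=1: not even; q=2
v=-2: even, res = (-10)-(-2) = -8; q=3
v=1: not even; q=4
res*q = (-8)*4 = -32

-32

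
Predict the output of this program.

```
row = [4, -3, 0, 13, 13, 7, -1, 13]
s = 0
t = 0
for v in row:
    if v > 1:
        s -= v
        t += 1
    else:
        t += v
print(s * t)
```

v=4: >1, s = 0-4 = -4; t=1
v=-3: not >1; t=-2
v=0: not >1; t=-2
v=13: >1, s = (-4)-13 = -17; t=-1
v=13: >1, s = (-17)-13 = -30; t=0
v=7: >1, s = (-30)-7 = -37; t=1
v=-1: not >1; t=0
v=13: >1, s = (-37)-13 = -50; t=1
s*t = (-50)*1 = -50

-50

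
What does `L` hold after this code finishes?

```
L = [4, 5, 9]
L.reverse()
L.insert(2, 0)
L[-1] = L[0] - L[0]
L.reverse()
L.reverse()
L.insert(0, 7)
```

reverse → [9, 5, 4]
insert 0 at 2 → [9, 5, 0, 4]
L[-1] = L[0]-L[0] = 9-9 = 0 → [9, 5, 0, 0]
reverse → [0, 0, 5, 9]
reverse → [9, 5, 0, 0]
insert 7 at 0 → [7, 9, 5, 0, 0]

[7, 9, 5, 0, 0]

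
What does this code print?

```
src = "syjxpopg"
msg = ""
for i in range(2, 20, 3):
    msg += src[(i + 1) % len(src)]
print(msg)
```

i=2: add src[3]='x' → 'x'
i=5: add src[6]='p' → 'xp'
i=8: add src[1]='y' → 'xpy'
i=11: add src[4]='p' → 'xpyp'
i=14: add src[7]='g' → 'xpypg'
i=17: add src[2]='j' → 'xpypgj'

xpypgj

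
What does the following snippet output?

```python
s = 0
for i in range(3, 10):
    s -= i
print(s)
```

-42

i=3: s = 0-3 = -3
i=4: s = (-3)-4 = -7
i=5: s = (-7)-5 = -12
i=6: s = (-12)-6 = -18
i=7: s = (-18)-7 = -25
i=8: s = (-25)-8 = -33
i=9: s = (-33)-9 = -42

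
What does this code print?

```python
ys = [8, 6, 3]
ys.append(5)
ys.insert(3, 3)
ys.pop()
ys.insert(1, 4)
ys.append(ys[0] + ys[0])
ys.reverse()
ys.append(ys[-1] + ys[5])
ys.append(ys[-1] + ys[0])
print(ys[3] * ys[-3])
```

append 5 → [8, 6, 3, 5]
insert 3 at 3 → [8, 6, 3, 3, 5]
pop() removes 5 → [8, 6, 3, 3]
insert 4 at 1 → [8, 4, 6, 3, 3]
append ys[0]+ys[0] = 8+8 = 16 → [8, 4, 6, 3, 3, 16]
reverse → [16, 3, 3, 6, 4, 8]
append ys[-1]+ys[5] = 8+8 = 16 → [16, 3, 3, 6, 4, 8, 16]
append ys[-1]+ys[0] = 16+16 = 32 → [16, 3, 3, 6, 4, 8, 16, 32]
ys[3]*ys[-3] = 6*8 = 48

48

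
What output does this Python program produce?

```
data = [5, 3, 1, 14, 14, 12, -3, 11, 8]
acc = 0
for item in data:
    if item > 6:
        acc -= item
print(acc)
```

-59

item=5: not >6
item=3: not >6
item=1: not >6
item=14: >6, acc = 0-14 = -14
item=14: >6, acc = (-14)-14 = -28
item=12: >6, acc = (-28)-12 = -40
item=-3: not >6
item=11: >6, acc = (-40)-11 = -51
item=8: >6, acc = (-51)-8 = -59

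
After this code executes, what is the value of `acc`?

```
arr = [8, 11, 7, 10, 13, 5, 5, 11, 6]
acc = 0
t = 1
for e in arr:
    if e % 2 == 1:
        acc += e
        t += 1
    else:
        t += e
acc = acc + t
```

83

e=8: not odd; t=9
e=11: odd, acc = 0+11 = 11; t=10
e=7: odd, acc = 11+7 = 18; t=11
e=10: not odd; t=21
e=13: odd, acc = 18+13 = 31; t=22
e=5: odd, acc = 31+5 = 36; t=23
e=5: odd, acc = 36+5 = 41; t=24
e=11: odd, acc = 41+11 = 52; t=25
e=6: not odd; t=31
acc+t = 52+31 = 83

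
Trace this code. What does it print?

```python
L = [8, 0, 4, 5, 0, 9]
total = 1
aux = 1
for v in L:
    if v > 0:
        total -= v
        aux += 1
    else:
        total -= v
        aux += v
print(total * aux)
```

v=8: >0, total = 1-8 = -7; aux=2
v=0: not >0, total = (-7)-0 = -7; aux=2
v=4: >0, total = (-7)-4 = -11; aux=3
v=5: >0, total = (-11)-5 = -16; aux=4
v=0: not >0, total = (-16)-0 = -16; aux=4
v=9: >0, total = (-16)-9 = -25; aux=5
total*aux = (-25)*5 = -125

-125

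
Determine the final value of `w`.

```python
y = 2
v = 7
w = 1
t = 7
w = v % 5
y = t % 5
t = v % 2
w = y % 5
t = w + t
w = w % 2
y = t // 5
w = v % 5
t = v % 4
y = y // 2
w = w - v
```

-5

w = 7%5 = 2
y = 7%5 = 2
t = 7%2 = 1
w = 2%5 = 2
t = 2+1 = 3
w = 2%2 = 0
y = 3//5 = 0
w = 7%5 = 2
t = 7%4 = 3
y = 0//2 = 0
w = 2-7 = -5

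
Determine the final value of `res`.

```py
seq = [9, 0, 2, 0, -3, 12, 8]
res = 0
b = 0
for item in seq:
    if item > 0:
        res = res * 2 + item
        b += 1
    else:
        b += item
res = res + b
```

item=9: >0, res = 0*2+9 = 9; b=1
item=0: not >0; b=1
item=2: >0, res = 9*2+2 = 20; b=2
item=0: not >0; b=2
item=-3: not >0; b=-1
item=12: >0, res = 20*2+12 = 52; b=0
item=8: >0, res = 52*2+8 = 112; b=1
res+b = 112+1 = 113

113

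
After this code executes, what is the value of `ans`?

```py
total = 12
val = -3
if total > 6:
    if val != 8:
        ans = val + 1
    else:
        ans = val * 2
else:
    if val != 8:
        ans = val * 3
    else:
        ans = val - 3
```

total=12, val=-3
total > 6 is True; val != 8 is True
→ ans = val + 1 = -2

-2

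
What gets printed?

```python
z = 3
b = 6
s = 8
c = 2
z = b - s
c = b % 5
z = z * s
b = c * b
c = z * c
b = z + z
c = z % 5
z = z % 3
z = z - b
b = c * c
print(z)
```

34

z = 6-8 = -2
c = 6%5 = 1
z = (-2)*8 = -16
b = 1*6 = 6
c = (-16)*1 = -16
b = (-16)+(-16) = -32
c = (-16)%5 = 4
z = (-16)%3 = 2
z = 2-(-32) = 34
b = 4*4 = 16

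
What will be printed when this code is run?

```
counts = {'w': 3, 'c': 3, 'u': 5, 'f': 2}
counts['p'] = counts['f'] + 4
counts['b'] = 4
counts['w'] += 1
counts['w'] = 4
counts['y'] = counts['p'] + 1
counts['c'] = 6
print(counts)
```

counts['p'] = counts['f']+4 = 6 → {'w': 3, 'c': 3, 'u': 5, 'f': 2, 'p': 6}
counts['b'] = 4 → {'w': 3, 'c': 3, 'u': 5, 'f': 2, 'p': 6, 'b': 4}
counts['w'] = 3+1 = 4 → {'w': 4, 'c': 3, 'u': 5, 'f': 2, 'p': 6, 'b': 4}
counts['w'] = 4 → {'w': 4, 'c': 3, 'u': 5, 'f': 2, 'p': 6, 'b': 4}
counts['y'] = counts['p']+1 = 7 → {'w': 4, 'c': 3, 'u': 5, 'f': 2, 'p': 6, 'b': 4, 'y': 7}
counts['c'] = 6 → {'w': 4, 'c': 6, 'u': 5, 'f': 2, 'p': 6, 'b': 4, 'y': 7}

{'w': 4, 'c': 6, 'u': 5, 'f': 2, 'p': 6, 'b': 4, 'y': 7}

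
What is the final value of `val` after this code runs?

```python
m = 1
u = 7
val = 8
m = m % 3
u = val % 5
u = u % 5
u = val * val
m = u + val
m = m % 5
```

8

m = 1%3 = 1
u = 8%5 = 3
u = 3%5 = 3
u = 8*8 = 64
m = 64+8 = 72
m = 72%5 = 2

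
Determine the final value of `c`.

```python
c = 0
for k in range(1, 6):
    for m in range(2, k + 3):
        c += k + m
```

k=1,m=2: c = 0+3 = 3
k=1,m=3: c = 3+4 = 7
k=2,m=2: c = 7+4 = 11
k=2,m=3: c = 11+5 = 16
k=2,m=4: c = 16+6 = 22
k=3,m=2: c = 22+5 = 27
k=3,m=3: c = 27+6 = 33
k=3,m=4: c = 33+7 = 40
k=3,m=5: c = 40+8 = 48
k=4,m=2: c = 48+6 = 54
k=4,m=3: c = 54+7 = 61
k=4,m=4: c = 61+8 = 69
k=4,m=5: c = 69+9 = 78
k=4,m=6: c = 78+10 = 88
k=5,m=2: c = 88+7 = 95
k=5,m=3: c = 95+8 = 103
k=5,m=4: c = 103+9 = 112
k=5,m=5: c = 112+10 = 122
k=5,m=6: c = 122+11 = 133
k=5,m=7: c = 133+12 = 145

145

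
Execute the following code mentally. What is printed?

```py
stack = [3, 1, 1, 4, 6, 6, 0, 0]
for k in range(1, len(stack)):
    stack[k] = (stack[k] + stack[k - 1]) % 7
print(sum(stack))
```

k=1: stack[1] = (1+3)%7 = 4 → [3, 4, 1, 4, 6, 6, 0, 0]
k=2: stack[2] = (1+4)%7 = 5 → [3, 4, 5, 4, 6, 6, 0, 0]
k=3: stack[3] = (4+5)%7 = 2 → [3, 4, 5, 2, 6, 6, 0, 0]
k=4: stack[4] = (6+2)%7 = 1 → [3, 4, 5, 2, 1, 6, 0, 0]
k=5: stack[5] = (6+1)%7 = 0 → [3, 4, 5, 2, 1, 0, 0, 0]
k=6: stack[6] = (0+0)%7 = 0 → [3, 4, 5, 2, 1, 0, 0, 0]
k=7: stack[7] = (0+0)%7 = 0 → [3, 4, 5, 2, 1, 0, 0, 0]
sum = 15

15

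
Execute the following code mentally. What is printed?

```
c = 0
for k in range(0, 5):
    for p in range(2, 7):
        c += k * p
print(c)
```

200

k=0,p=2: c = 0+0 = 0
k=0,p=3: c = 0+0 = 0
k=0,p=4: c = 0+0 = 0
k=0,p=5: c = 0+0 = 0
k=0,p=6: c = 0+0 = 0
k=1,p=2: c = 0+2 = 2
k=1,p=3: c = 2+3 = 5
k=1,p=4: c = 5+4 = 9
k=1,p=5: c = 9+5 = 14
k=1,p=6: c = 14+6 = 20
k=2,p=2: c = 20+4 = 24
k=2,p=3: c = 24+6 = 30
k=2,p=4: c = 30+8 = 38
k=2,p=5: c = 38+10 = 48
k=2,p=6: c = 48+12 = 60
k=3,p=2: c = 60+6 = 66
k=3,p=3: c = 66+9 = 75
k=3,p=4: c = 75+12 = 87
k=3,p=5: c = 87+15 = 102
k=3,p=6: c = 102+18 = 120
k=4,p=2: c = 120+8 = 128
k=4,p=3: c = 128+12 = 140
k=4,p=4: c = 140+16 = 156
k=4,p=5: c = 156+20 = 176
k=4,p=6: c = 176+24 = 200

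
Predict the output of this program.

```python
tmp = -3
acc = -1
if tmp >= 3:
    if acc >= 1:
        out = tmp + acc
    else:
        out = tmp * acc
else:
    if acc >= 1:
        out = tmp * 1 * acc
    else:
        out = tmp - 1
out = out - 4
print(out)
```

-8

tmp=-3, acc=-1
tmp >= 3 is False; acc >= 1 is False
→ out = tmp - 1 = -4
out = (-4)-4 = -8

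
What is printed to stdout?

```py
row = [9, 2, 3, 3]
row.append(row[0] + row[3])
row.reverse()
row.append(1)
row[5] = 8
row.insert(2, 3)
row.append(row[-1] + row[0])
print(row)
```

append row[0]+row[3] = 9+3 = 12 → [9, 2, 3, 3, 12]
reverse → [12, 3, 3, 2, 9]
append 1 → [12, 3, 3, 2, 9, 1]
row[5] = 8 → [12, 3, 3, 2, 9, 8]
insert 3 at 2 → [12, 3, 3, 3, 2, 9, 8]
append row[-1]+row[0] = 8+12 = 20 → [12, 3, 3, 3, 2, 9, 8, 20]

[12, 3, 3, 3, 2, 9, 8, 20]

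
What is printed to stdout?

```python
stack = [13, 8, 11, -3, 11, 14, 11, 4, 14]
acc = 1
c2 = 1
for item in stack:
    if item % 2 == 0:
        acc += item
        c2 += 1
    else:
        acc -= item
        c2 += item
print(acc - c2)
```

-50

item=13: not even, acc = 1-13 = -12; c2=14
item=8: even, acc = (-12)+8 = -4; c2=15
item=11: not even, acc = (-4)-11 = -15; c2=26
item=-3: not even, acc = (-15)-(-3) = -12; c2=23
item=11: not even, acc = (-12)-11 = -23; c2=34
item=14: even, acc = (-23)+14 = -9; c2=35
item=11: not even, acc = (-9)-11 = -20; c2=46
item=4: even, acc = (-20)+4 = -16; c2=47
item=14: even, acc = (-16)+14 = -2; c2=48
acc-c2 = (-2)-48 = -50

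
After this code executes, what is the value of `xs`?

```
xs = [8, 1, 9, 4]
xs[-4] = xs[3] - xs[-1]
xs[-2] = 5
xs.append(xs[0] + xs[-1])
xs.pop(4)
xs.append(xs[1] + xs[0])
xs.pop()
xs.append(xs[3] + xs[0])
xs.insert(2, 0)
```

[0, 1, 0, 5, 4, 4]

xs[-4] = xs[3]-xs[-1] = 4-4 = 0 → [0, 1, 9, 4]
xs[-2] = 5 → [0, 1, 5, 4]
append xs[0]+xs[-1] = 0+4 = 4 → [0, 1, 5, 4, 4]
pop(4) removes 4 → [0, 1, 5, 4]
append xs[1]+xs[0] = 1+0 = 1 → [0, 1, 5, 4, 1]
pop() removes 1 → [0, 1, 5, 4]
append xs[3]+xs[0] = 4+0 = 4 → [0, 1, 5, 4, 4]
insert 0 at 2 → [0, 1, 0, 5, 4, 4]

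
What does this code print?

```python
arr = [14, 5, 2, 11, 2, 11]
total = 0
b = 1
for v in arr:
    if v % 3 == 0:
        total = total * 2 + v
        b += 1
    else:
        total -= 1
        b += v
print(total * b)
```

-276

v=14: not %3==0, total = 0-1 = -1; b=15
v=5: not %3==0, total = (-1)-1 = -2; b=20
v=2: not %3==0, total = (-2)-1 = -3; b=22
v=11: not %3==0, total = (-3)-1 = -4; b=33
v=2: not %3==0, total = (-4)-1 = -5; b=35
v=11: not %3==0, total = (-5)-1 = -6; b=46
total*b = (-6)*46 = -276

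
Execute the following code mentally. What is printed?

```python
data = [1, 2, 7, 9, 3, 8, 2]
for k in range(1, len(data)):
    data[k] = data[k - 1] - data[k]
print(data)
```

k=1: data[1] = 1-2 = -1 → [1, -1, 7, 9, 3, 8, 2]
k=2: data[2] = (-1)-7 = -8 → [1, -1, -8, 9, 3, 8, 2]
k=3: data[3] = (-8)-9 = -17 → [1, -1, -8, -17, 3, 8, 2]
k=4: data[4] = (-17)-3 = -20 → [1, -1, -8, -17, -20, 8, 2]
k=5: data[5] = (-20)-8 = -28 → [1, -1, -8, -17, -20, -28, 2]
k=6: data[6] = (-28)-2 = -30 → [1, -1, -8, -17, -20, -28, -30]

[1, -1, -8, -17, -20, -28, -30]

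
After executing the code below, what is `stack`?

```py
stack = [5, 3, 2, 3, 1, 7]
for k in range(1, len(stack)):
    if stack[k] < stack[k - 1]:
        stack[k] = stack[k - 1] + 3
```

k=1: 3<5, stack[1] = 5+3 = 8 → [5, 8, 2, 3, 1, 7]
k=2: 2<8, stack[2] = 8+3 = 11 → [5, 8, 11, 3, 1, 7]
k=3: 3<11, stack[3] = 11+3 = 14 → [5, 8, 11, 14, 1, 7]
k=4: 1<14, stack[4] = 14+3 = 17 → [5, 8, 11, 14, 17, 7]
k=5: 7<17, stack[5] = 17+3 = 20 → [5, 8, 11, 14, 17, 20]

[5, 8, 11, 14, 17, 20]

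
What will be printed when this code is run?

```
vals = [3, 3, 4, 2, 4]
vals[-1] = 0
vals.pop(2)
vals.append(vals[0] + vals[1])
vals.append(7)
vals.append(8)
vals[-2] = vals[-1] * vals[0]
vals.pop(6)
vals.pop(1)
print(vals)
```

[3, 2, 0, 6, 24]

vals[-1] = 0 → [3, 3, 4, 2, 0]
pop(2) removes 4 → [3, 3, 2, 0]
append vals[0]+vals[1] = 3+3 = 6 → [3, 3, 2, 0, 6]
append 7 → [3, 3, 2, 0, 6, 7]
append 8 → [3, 3, 2, 0, 6, 7, 8]
vals[-2] = vals[-1]*vals[0] = 8*3 = 24 → [3, 3, 2, 0, 6, 24, 8]
pop(6) removes 8 → [3, 3, 2, 0, 6, 24]
pop(1) removes 3 → [3, 2, 0, 6, 24]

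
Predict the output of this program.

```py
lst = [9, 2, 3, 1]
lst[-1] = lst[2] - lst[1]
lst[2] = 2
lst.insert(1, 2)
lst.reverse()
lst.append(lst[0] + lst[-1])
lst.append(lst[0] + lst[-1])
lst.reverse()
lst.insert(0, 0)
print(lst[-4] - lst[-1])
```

1

lst[-1] = lst[2]-lst[1] = 3-2 = 1 → [9, 2, 3, 1]
lst[2] = 2 → [9, 2, 2, 1]
insert 2 at 1 → [9, 2, 2, 2, 1]
reverse → [1, 2, 2, 2, 9]
append lst[0]+lst[-1] = 1+9 = 10 → [1, 2, 2, 2, 9, 10]
append lst[0]+lst[-1] = 1+10 = 11 → [1, 2, 2, 2, 9, 10, 11]
reverse → [11, 10, 9, 2, 2, 2, 1]
insert 0 at 0 → [0, 11, 10, 9, 2, 2, 2, 1]
lst[-4]-lst[-1] = 2-1 = 1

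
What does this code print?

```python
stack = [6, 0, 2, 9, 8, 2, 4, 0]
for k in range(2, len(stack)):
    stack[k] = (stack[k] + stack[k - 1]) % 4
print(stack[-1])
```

1

k=2: stack[2] = (2+0)%4 = 2 → [6, 0, 2, 9, 8, 2, 4, 0]
k=3: stack[3] = (9+2)%4 = 3 → [6, 0, 2, 3, 8, 2, 4, 0]
k=4: stack[4] = (8+3)%4 = 3 → [6, 0, 2, 3, 3, 2, 4, 0]
k=5: stack[5] = (2+3)%4 = 1 → [6, 0, 2, 3, 3, 1, 4, 0]
k=6: stack[6] = (4+1)%4 = 1 → [6, 0, 2, 3, 3, 1, 1, 0]
k=7: stack[7] = (0+1)%4 = 1 → [6, 0, 2, 3, 3, 1, 1, 1]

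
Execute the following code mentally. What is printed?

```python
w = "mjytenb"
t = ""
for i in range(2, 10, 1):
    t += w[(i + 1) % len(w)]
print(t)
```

i=2: add w[3]='t' → 't'
i=3: add w[4]='e' → 'te'
i=4: add w[5]='n' → 'ten'
i=5: add w[6]='b' → 'tenb'
i=6: add w[0]='m' → 'tenbm'
i=7: add w[1]='j' → 'tenbmj'
i=8: add w[2]='y' → 'tenbmjy'
i=9: add w[3]='t' → 'tenbmjyt'

tenbmjyt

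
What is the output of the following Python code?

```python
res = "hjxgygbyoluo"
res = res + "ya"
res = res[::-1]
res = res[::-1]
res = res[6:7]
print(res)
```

b

+ 'ya' → 'hjxgygbyoluoya'
reverse → 'ayouloybgygxjh'
reverse → 'hjxgygbyoluoya'
slice [6:7] → 'b'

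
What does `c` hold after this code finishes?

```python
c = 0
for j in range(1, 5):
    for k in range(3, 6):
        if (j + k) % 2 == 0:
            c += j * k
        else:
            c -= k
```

32

j=1,k=3: even sum, c = 0+3 = 3
j=1,k=4: odd sum, c = 3-4 = -1
j=1,k=5: even sum, c = (-1)+5 = 4
j=2,k=3: odd sum, c = 4-3 = 1
j=2,k=4: even sum, c = 1+8 = 9
j=2,k=5: odd sum, c = 9-5 = 4
j=3,k=3: even sum, c = 4+9 = 13
j=3,k=4: odd sum, c = 13-4 = 9
j=3,k=5: even sum, c = 9+15 = 24
j=4,k=3: odd sum, c = 24-3 = 21
j=4,k=4: even sum, c = 21+16 = 37
j=4,k=5: odd sum, c = 37-5 = 32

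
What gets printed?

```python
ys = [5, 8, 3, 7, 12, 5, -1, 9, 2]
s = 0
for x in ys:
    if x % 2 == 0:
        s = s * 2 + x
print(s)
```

x=5: not even
x=8: even, s = 0*2+8 = 8
x=3: not even
x=7: not even
x=12: even, s = 8*2+12 = 28
x=5: not even
x=-1: not even
x=9: not even
x=2: even, s = 28*2+2 = 58

58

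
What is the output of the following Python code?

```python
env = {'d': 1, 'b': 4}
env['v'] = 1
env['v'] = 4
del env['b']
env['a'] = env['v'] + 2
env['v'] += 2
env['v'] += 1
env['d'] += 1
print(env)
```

env['v'] = 1 → {'d': 1, 'b': 4, 'v': 1}
env['v'] = 4 → {'d': 1, 'b': 4, 'v': 4}
del 'b' → {'d': 1, 'v': 4}
env['a'] = env['v']+2 = 6 → {'d': 1, 'v': 4, 'a': 6}
env['v'] = 4+2 = 6 → {'d': 1, 'v': 6, 'a': 6}
env['v'] = 6+1 = 7 → {'d': 1, 'v': 7, 'a': 6}
env['d'] = 1+1 = 2 → {'d': 2, 'v': 7, 'a': 6}

{'d': 2, 'v': 7, 'a': 6}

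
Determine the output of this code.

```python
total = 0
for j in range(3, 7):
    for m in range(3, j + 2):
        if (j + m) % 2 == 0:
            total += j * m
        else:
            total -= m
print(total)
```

j=3,m=3: even sum, total = 0+9 = 9
j=3,m=4: odd sum, total = 9-4 = 5
j=4,m=3: odd sum, total = 5-3 = 2
j=4,m=4: even sum, total = 2+16 = 18
j=4,m=5: odd sum, total = 18-5 = 13
j=5,m=3: even sum, total = 13+15 = 28
j=5,m=4: odd sum, total = 28-4 = 24
j=5,m=5: even sum, total = 24+25 = 49
j=5,m=6: odd sum, total = 49-6 = 43
j=6,m=3: odd sum, total = 43-3 = 40
j=6,m=4: even sum, total = 40+24 = 64
j=6,m=5: odd sum, total = 64-5 = 59
j=6,m=6: even sum, total = 59+36 = 95
j=6,m=7: odd sum, total = 95-7 = 88

88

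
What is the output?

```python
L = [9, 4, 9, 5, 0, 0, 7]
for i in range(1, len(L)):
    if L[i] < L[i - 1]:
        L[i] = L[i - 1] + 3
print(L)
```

[9, 12, 15, 18, 21, 24, 27]

i=1: 4<9, L[1] = 9+3 = 12 → [9, 12, 9, 5, 0, 0, 7]
i=2: 9<12, L[2] = 12+3 = 15 → [9, 12, 15, 5, 0, 0, 7]
i=3: 5<15, L[3] = 15+3 = 18 → [9, 12, 15, 18, 0, 0, 7]
i=4: 0<18, L[4] = 18+3 = 21 → [9, 12, 15, 18, 21, 0, 7]
i=5: 0<21, L[5] = 21+3 = 24 → [9, 12, 15, 18, 21, 24, 7]
i=6: 7<24, L[6] = 24+3 = 27 → [9, 12, 15, 18, 21, 24, 27]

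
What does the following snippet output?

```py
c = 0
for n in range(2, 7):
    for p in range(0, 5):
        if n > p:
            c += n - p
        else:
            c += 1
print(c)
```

n=2,p=0: 2>0, c = 0+2 = 2
n=2,p=1: 2>1, c = 2+1 = 3
n=2,p=2: not 2>2, c = 3+1 = 4
n=2,p=3: not 2>3, c = 4+1 = 5
n=2,p=4: not 2>4, c = 5+1 = 6
n=3,p=0: 3>0, c = 6+3 = 9
n=3,p=1: 3>1, c = 9+2 = 11
n=3,p=2: 3>2, c = 11+1 = 12
n=3,p=3: not 3>3, c = 12+1 = 13
n=3,p=4: not 3>4, c = 13+1 = 14
n=4,p=0: 4>0, c = 14+4 = 18
n=4,p=1: 4>1, c = 18+3 = 21
n=4,p=2: 4>2, c = 21+2 = 23
n=4,p=3: 4>3, c = 23+1 = 24
n=4,p=4: not 4>4, c = 24+1 = 25
n=5,p=0: 5>0, c = 25+5 = 30
n=5,p=1: 5>1, c = 30+4 = 34
n=5,p=2: 5>2, c = 34+3 = 37
n=5,p=3: 5>3, c = 37+2 = 39
n=5,p=4: 5>4, c = 39+1 = 40
n=6,p=0: 6>0, c = 40+6 = 46
n=6,p=1: 6>1, c = 46+5 = 51
n=6,p=2: 6>2, c = 51+4 = 55
n=6,p=3: 6>3, c = 55+3 = 58
n=6,p=4: 6>4, c = 58+2 = 60

60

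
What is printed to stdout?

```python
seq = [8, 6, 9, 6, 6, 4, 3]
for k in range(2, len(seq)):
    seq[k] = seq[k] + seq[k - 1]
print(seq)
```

k=2: seq[2] = 9+6 = 15 → [8, 6, 15, 6, 6, 4, 3]
k=3: seq[3] = 6+15 = 21 → [8, 6, 15, 21, 6, 4, 3]
k=4: seq[4] = 6+21 = 27 → [8, 6, 15, 21, 27, 4, 3]
k=5: seq[5] = 4+27 = 31 → [8, 6, 15, 21, 27, 31, 3]
k=6: seq[6] = 3+31 = 34 → [8, 6, 15, 21, 27, 31, 34]

[8, 6, 15, 21, 27, 31, 34]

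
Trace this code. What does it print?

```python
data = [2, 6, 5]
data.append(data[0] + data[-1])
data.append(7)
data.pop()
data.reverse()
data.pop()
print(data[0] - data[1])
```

append data[0]+data[-1] = 2+5 = 7 → [2, 6, 5, 7]
append 7 → [2, 6, 5, 7, 7]
pop() removes 7 → [2, 6, 5, 7]
reverse → [7, 5, 6, 2]
pop() removes 2 → [7, 5, 6]
data[0]-data[1] = 7-5 = 2

2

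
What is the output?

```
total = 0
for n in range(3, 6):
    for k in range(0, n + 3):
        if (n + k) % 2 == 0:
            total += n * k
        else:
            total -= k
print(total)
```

128

n=3,k=0: odd sum, total = 0-0 = 0
n=3,k=1: even sum, total = 0+3 = 3
n=3,k=2: odd sum, total = 3-2 = 1
n=3,k=3: even sum, total = 1+9 = 10
n=3,k=4: odd sum, total = 10-4 = 6
n=3,k=5: even sum, total = 6+15 = 21
n=4,k=0: even sum, total = 21+0 = 21
n=4,k=1: odd sum, total = 21-1 = 20
n=4,k=2: even sum, total = 20+8 = 28
n=4,k=3: odd sum, total = 28-3 = 25
n=4,k=4: even sum, total = 25+16 = 41
n=4,k=5: odd sum, total = 41-5 = 36
n=4,k=6: even sum, total = 36+24 = 60
n=5,k=0: odd sum, total = 60-0 = 60
n=5,k=1: even sum, total = 60+5 = 65
n=5,k=2: odd sum, total = 65-2 = 63
n=5,k=3: even sum, total = 63+15 = 78
n=5,k=4: odd sum, total = 78-4 = 74
n=5,k=5: even sum, total = 74+25 = 99
n=5,k=6: odd sum, total = 99-6 = 93
n=5,k=7: even sum, total = 93+35 = 128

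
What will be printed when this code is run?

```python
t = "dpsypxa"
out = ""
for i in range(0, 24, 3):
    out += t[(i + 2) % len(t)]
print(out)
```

sxppdyas

i=0: add t[2]='s' → 's'
i=3: add t[5]='x' → 'sx'
i=6: add t[1]='p' → 'sxp'
i=9: add t[4]='p' → 'sxpp'
i=12: add t[0]='d' → 'sxppd'
i=15: add t[3]='y' → 'sxppdy'
i=18: add t[6]='a' → 'sxppdya'
i=21: add t[2]='s' → 'sxppdyas'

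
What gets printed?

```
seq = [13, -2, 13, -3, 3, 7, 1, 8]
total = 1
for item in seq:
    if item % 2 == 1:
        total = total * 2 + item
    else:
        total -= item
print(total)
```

747

item=13: odd, total = 1*2+13 = 15
item=-2: not odd, total = 15-(-2) = 17
item=13: odd, total = 17*2+13 = 47
item=-3: odd, total = 47*2+(-3) = 91
item=3: odd, total = 91*2+3 = 185
item=7: odd, total = 185*2+7 = 377
item=1: odd, total = 377*2+1 = 755
item=8: not odd, total = 755-8 = 747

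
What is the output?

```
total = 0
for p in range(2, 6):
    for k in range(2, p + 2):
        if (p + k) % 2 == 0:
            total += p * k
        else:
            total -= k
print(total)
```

48

p=2,k=2: even sum, total = 0+4 = 4
p=2,k=3: odd sum, total = 4-3 = 1
p=3,k=2: odd sum, total = 1-2 = -1
p=3,k=3: even sum, total = (-1)+9 = 8
p=3,k=4: odd sum, total = 8-4 = 4
p=4,k=2: even sum, total = 4+8 = 12
p=4,k=3: odd sum, total = 12-3 = 9
p=4,k=4: even sum, total = 9+16 = 25
p=4,k=5: odd sum, total = 25-5 = 20
p=5,k=2: odd sum, total = 20-2 = 18
p=5,k=3: even sum, total = 18+15 = 33
p=5,k=4: odd sum, total = 33-4 = 29
p=5,k=5: even sum, total = 29+25 = 54
p=5,k=6: odd sum, total = 54-6 = 48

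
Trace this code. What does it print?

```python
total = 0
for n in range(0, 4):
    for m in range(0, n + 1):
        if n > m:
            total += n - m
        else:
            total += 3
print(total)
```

22

n=0,m=0: not 0>0, total = 0+3 = 3
n=1,m=0: 1>0, total = 3+1 = 4
n=1,m=1: not 1>1, total = 4+3 = 7
n=2,m=0: 2>0, total = 7+2 = 9
n=2,m=1: 2>1, total = 9+1 = 10
n=2,m=2: not 2>2, total = 10+3 = 13
n=3,m=0: 3>0, total = 13+3 = 16
n=3,m=1: 3>1, total = 16+2 = 18
n=3,m=2: 3>2, total = 18+1 = 19
n=3,m=3: not 3>3, total = 19+3 = 22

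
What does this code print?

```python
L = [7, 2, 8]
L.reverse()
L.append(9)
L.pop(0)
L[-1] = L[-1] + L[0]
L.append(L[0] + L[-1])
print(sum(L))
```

reverse → [8, 2, 7]
append 9 → [8, 2, 7, 9]
pop(0) removes 8 → [2, 7, 9]
L[-1] = L[-1]+L[0] = 9+2 = 11 → [2, 7, 11]
append L[0]+L[-1] = 2+11 = 13 → [2, 7, 11, 13]
sum = 33

33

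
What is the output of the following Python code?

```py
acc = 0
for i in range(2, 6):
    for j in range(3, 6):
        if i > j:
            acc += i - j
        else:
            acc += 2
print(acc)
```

i=2,j=3: not 2>3, acc = 0+2 = 2
i=2,j=4: not 2>4, acc = 2+2 = 4
i=2,j=5: not 2>5, acc = 4+2 = 6
i=3,j=3: not 3>3, acc = 6+2 = 8
i=3,j=4: not 3>4, acc = 8+2 = 10
i=3,j=5: not 3>5, acc = 10+2 = 12
i=4,j=3: 4>3, acc = 12+1 = 13
i=4,j=4: not 4>4, acc = 13+2 = 15
i=4,j=5: not 4>5, acc = 15+2 = 17
i=5,j=3: 5>3, acc = 17+2 = 19
i=5,j=4: 5>4, acc = 19+1 = 20
i=5,j=5: not 5>5, acc = 20+2 = 22

22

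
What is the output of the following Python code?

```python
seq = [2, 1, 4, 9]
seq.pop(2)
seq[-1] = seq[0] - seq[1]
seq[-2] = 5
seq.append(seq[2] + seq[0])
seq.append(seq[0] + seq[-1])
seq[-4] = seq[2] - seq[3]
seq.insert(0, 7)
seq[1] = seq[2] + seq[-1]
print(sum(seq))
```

pop(2) removes 4 → [2, 1, 9]
seq[-1] = seq[0]-seq[1] = 2-1 = 1 → [2, 1, 1]
seq[-2] = 5 → [2, 5, 1]
append seq[2]+seq[0] = 1+2 = 3 → [2, 5, 1, 3]
append seq[0]+seq[-1] = 2+3 = 5 → [2, 5, 1, 3, 5]
seq[-4] = seq[2]-seq[3] = 1-3 = -2 → [2, -2, 1, 3, 5]
insert 7 at 0 → [7, 2, -2, 1, 3, 5]
seq[1] = seq[2]+seq[-1] = (-2)+5 = 3 → [7, 3, -2, 1, 3, 5]
sum = 17

17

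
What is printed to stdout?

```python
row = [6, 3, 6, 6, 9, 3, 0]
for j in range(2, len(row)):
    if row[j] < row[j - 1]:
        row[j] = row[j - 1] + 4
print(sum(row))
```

j=2: 6>=3, unchanged → [6, 3, 6, 6, 9, 3, 0]
j=3: 6>=6, unchanged → [6, 3, 6, 6, 9, 3, 0]
j=4: 9>=6, unchanged → [6, 3, 6, 6, 9, 3, 0]
j=5: 3<9, row[5] = 9+4 = 13 → [6, 3, 6, 6, 9, 13, 0]
j=6: 0<13, row[6] = 13+4 = 17 → [6, 3, 6, 6, 9, 13, 17]
sum = 60

60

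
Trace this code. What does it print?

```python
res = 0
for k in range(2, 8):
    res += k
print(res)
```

27

k=2: res = 0+2 = 2
k=3: res = 2+3 = 5
k=4: res = 5+4 = 9
k=5: res = 9+5 = 14
k=6: res = 14+6 = 20
k=7: res = 20+7 = 27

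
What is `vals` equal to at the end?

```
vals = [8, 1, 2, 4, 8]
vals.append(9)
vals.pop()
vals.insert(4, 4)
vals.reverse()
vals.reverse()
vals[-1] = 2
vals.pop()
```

[8, 1, 2, 4, 4]

append 9 → [8, 1, 2, 4, 8, 9]
pop() removes 9 → [8, 1, 2, 4, 8]
insert 4 at 4 → [8, 1, 2, 4, 4, 8]
reverse → [8, 4, 4, 2, 1, 8]
reverse → [8, 1, 2, 4, 4, 8]
vals[-1] = 2 → [8, 1, 2, 4, 4, 2]
pop() removes 2 → [8, 1, 2, 4, 4]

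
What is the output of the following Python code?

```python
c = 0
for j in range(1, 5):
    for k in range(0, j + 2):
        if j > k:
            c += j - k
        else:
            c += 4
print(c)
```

j=1,k=0: 1>0, c = 0+1 = 1
j=1,k=1: not 1>1, c = 1+4 = 5
j=1,k=2: not 1>2, c = 5+4 = 9
j=2,k=0: 2>0, c = 9+2 = 11
j=2,k=1: 2>1, c = 11+1 = 12
j=2,k=2: not 2>2, c = 12+4 = 16
j=2,k=3: not 2>3, c = 16+4 = 20
j=3,k=0: 3>0, c = 20+3 = 23
j=3,k=1: 3>1, c = 23+2 = 25
j=3,k=2: 3>2, c = 25+1 = 26
j=3,k=3: not 3>3, c = 26+4 = 30
j=3,k=4: not 3>4, c = 30+4 = 34
j=4,k=0: 4>0, c = 34+4 = 38
j=4,k=1: 4>1, c = 38+3 = 41
j=4,k=2: 4>2, c = 41+2 = 43
j=4,k=3: 4>3, c = 43+1 = 44
j=4,k=4: not 4>4, c = 44+4 = 48
j=4,k=5: not 4>5, c = 48+4 = 52

52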